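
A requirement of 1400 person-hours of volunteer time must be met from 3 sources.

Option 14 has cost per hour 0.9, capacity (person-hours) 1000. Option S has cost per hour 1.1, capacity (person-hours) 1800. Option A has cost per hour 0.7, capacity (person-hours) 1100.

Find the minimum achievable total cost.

Cheapest first:
Take 1100 from Option A at 0.7 ; need 300 more.
Option 14 (0.9): take the remaining 300 ; done.
Option S: unused.
Cost = 1100×0.7 + 300×0.9 = 1040.

1040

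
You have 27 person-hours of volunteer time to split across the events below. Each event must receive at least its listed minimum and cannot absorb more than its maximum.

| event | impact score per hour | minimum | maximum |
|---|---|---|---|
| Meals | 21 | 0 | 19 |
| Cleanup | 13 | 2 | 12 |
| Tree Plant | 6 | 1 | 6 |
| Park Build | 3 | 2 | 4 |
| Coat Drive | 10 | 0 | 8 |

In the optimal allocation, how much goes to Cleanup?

5

Meeting every minimum uses 0+2+1+2+0 = 5 person-hours, leaving 22.
Highest impact score per hour first: Meals 21 > Cleanup 13 > Coat Drive 10 > Tree Plant 6 > Park Build 3.
Give Meals 19 more to hit its cap of 19 ; 3 left.
Cleanup has room for 10 more but only 3 remain, so it gets 5.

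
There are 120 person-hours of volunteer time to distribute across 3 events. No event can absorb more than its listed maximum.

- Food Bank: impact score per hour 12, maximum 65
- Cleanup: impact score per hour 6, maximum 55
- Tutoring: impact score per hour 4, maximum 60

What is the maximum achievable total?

1110

Highest impact score per hour first: Food Bank 12 > Cleanup 6 > Tutoring 4.
Food Bank takes 65 to reach its cap of 65 ; 55 left.
Cleanup: +55 to 55 (cap) ; 0 left.
Total = 12×65 + 6×55 = 1110.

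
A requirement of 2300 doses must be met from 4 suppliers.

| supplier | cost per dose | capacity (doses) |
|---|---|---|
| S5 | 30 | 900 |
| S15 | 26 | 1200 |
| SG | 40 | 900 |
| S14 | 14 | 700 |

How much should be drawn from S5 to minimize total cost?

Use suppliers in increasing cost order.
S14 at 14: take all 700 doses ; 1600 still needed.
S15 (26): use full 1200 ; 400 doses to go.
S5 at 30: take 400 of its 900 ; requirement met.
SG: unused.

400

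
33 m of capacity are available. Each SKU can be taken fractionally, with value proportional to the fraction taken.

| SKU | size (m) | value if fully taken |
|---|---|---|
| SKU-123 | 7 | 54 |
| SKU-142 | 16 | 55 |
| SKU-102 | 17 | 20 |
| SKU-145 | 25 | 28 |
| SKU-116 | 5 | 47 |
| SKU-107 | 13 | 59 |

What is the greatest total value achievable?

Sort by value density: SKU-116 47/5≈9.4, SKU-123 54/7≈7.71, SKU-107 59/13≈4.54, SKU-142 55/16≈3.44, SKU-102 20/17≈1.18, SKU-145 28/25≈1.12.
SKU-116: take in full, 5 m for value 47 — 28 left.
All 7 m of SKU-123 fit (value 54) — 21 remain.
All 13 m of SKU-107 fit (value 59) — 8 remain.
Only 8 m remain; take 8/16 of SKU-142 for value 55×8/16 = 27.5.
Total value = 187.5.

187.5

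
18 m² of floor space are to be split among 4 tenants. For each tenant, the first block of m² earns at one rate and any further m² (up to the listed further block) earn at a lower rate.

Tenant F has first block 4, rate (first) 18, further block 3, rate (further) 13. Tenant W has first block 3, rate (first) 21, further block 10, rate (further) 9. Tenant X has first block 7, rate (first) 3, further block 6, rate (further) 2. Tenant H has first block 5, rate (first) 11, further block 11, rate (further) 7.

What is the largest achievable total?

256

Treat each block as its own option and order by rate: Tenant W/tier1 21 > Tenant F/tier1 18 > Tenant F/tier2 13 > Tenant H/tier1 11 > Tenant W/tier2 9 > Tenant H/tier2 7 > Tenant X/tier1 3 > Tenant X/tier2 2.
Tenant W tier1 at 21: fill all 3 — 15 left.
Tenant F/tier1 (18): +4 — 11 left.
Fill Tenant F tier2 block (3 at 13) — 8 left.
Tenant H/tier1 (11): +5 — 3 left.
3 remain; put them into Tenant W tier2 at 9.
Total = 21×3 + 18×4 + 13×3 + 11×5 + 9×3 = 256.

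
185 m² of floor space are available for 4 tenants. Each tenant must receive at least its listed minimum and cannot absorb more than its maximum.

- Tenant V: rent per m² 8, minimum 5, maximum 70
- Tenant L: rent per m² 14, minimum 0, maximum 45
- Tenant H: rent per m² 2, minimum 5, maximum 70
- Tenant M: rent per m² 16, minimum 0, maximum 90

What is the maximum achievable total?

2440

Meeting every minimum uses 5+0+5+0 = 10 m², leaving 175.
Order the tenants by rent per m²: Tenant M 16 > Tenant L 14 > Tenant V 8 > Tenant H 2.
Tenant M: +90 to 90 (cap) ; 85 left.
Give Tenant L 45 more to hit its cap of 45 ; 40 left.
Tenant V: +40 (room for 65) → 45. Pool exhausted.
Total = 8×45 + 14×45 + 2×5 + 16×90 = 2440.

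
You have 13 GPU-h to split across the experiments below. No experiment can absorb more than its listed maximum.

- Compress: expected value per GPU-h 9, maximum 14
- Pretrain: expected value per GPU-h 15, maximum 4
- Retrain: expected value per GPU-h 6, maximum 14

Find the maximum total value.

141

Order the experiments by expected value per GPU-h: Pretrain 15 > Compress 9 > Retrain 6.
Pretrain takes 4 to reach its cap of 4 ; 9 left.
Compress has room for 14 but only 9 remain, so it gets 9.
Total = 9×9 + 15×4 = 141.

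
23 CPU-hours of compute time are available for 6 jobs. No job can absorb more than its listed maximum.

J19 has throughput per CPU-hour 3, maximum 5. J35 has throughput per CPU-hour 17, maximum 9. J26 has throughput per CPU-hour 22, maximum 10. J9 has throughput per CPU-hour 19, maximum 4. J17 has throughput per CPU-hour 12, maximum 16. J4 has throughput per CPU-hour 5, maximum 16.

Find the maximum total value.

449

Rank by throughput per CPU-hour: J26 22 > J9 19 > J35 17 > J17 12 > J4 5 > J19 3.
J26 takes 10 to reach its cap of 10 → 13 left.
J9 takes 4 to reach its cap of 4 → 9 left.
J35 takes 9 to reach its cap of 9 → 0 left.
Total = 17×9 + 22×10 + 19×4 = 449.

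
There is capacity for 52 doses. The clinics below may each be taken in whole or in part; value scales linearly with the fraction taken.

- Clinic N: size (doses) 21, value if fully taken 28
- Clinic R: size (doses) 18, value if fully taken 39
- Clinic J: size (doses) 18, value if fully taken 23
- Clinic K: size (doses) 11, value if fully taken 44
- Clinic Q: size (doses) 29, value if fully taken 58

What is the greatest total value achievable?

Sort by value density: Clinic K 44/11≈4, Clinic R 39/18≈2.17, Clinic Q 58/29≈2, Clinic N 28/21≈1.33, Clinic J 23/18≈1.28.
Take all of Clinic K (11 doses, value 44) → 41 doses left.
Clinic R: take in full, 18 doses for value 39 → 23 left.
Only 23 doses remain; take 23/29 of Clinic Q for value 58×23/29 = 46.
Total value = 129.

129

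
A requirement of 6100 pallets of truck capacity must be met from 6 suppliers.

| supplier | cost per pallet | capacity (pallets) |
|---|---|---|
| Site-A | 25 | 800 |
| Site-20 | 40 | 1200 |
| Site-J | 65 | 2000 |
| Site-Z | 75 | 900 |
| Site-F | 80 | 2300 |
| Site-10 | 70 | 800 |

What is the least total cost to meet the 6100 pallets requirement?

Fill from the cheapest supplier first.
Take 800 from Site-A at 25 → need 5300 more.
Take 1200 from Site-20 at 40 → need 4100 more.
Take 2000 from Site-J at 65 → need 2100 more.
Site-10 (70): use full 800 → 1300 pallets to go.
Site-Z at 75: take all 900 pallets → 400 still needed.
Take 400 from Site-F at 80 to finish.
Cost = 800×25 + 1200×40 + 2000×65 + 800×70 + 900×75 + 400×80 = 353500.

353500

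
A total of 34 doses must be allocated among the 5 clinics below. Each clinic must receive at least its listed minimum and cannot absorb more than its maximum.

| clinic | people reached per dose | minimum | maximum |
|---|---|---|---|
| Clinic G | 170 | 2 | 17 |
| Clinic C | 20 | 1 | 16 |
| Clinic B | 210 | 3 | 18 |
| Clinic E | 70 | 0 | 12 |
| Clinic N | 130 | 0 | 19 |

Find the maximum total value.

Meeting every minimum uses 2+1+3+0+0 = 6 doses, leaving 28.
Order the clinics by people reached per dose: Clinic B 210 > Clinic G 170 > Clinic N 130 > Clinic E 70 > Clinic C 20.
Clinic B: +15 to 18 (cap) → 13 left.
Only 13 left; Clinic G takes them to reach 15.
Total = 170×15 + 20×1 + 210×18 = 6350.

6350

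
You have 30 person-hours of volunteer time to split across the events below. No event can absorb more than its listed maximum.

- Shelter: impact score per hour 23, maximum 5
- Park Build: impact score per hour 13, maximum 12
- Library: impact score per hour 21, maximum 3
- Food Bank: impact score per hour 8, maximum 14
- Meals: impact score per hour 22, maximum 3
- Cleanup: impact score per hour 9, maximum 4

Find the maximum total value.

460

Highest impact score per hour first: Shelter 23 > Meals 22 > Library 21 > Park Build 13 > Cleanup 9 > Food Bank 8.
Shelter: +5 to 5 (cap) ; 25 left.
Give Meals 3 to hit its cap of 3 ; 22 left.
Library: +3 to 3 (cap) ; 19 left.
Park Build: +12 to 12 (cap) ; 7 left.
Give Cleanup 4 to hit its cap of 4 ; 3 left.
Only 3 left; Food Bank takes them to reach 3.
Total = 23×5 + 13×12 + 21×3 + 8×3 + 22×3 + 9×4 = 460.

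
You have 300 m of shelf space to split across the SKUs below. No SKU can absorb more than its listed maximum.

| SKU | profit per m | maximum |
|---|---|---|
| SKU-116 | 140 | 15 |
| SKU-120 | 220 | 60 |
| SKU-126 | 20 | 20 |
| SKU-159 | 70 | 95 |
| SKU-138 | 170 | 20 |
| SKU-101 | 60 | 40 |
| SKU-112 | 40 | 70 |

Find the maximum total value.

30550

Highest profit per m first: SKU-120 220 > SKU-138 170 > SKU-116 140 > SKU-159 70 > SKU-101 60 > SKU-112 40 > SKU-126 20.
SKU-120 takes 60 to reach its cap of 60 — 240 left.
SKU-138: +20 to 20 (cap) — 220 left.
SKU-116: +15 to 15 (cap) — 205 left.
SKU-159 takes 95 to reach its cap of 95 — 110 left.
SKU-101 takes 40 to reach its cap of 40 — 70 left.
SKU-112 takes 70 to reach its cap of 70 — 0 left.
Total = 140×15 + 220×60 + 70×95 + 170×20 + 60×40 + 40×70 = 30550.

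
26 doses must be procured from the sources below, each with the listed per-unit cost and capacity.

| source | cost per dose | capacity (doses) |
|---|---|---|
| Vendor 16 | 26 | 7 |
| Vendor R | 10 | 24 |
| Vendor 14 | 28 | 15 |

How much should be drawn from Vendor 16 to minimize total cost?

2

Cheapest first:
Take 24 from Vendor R at 10 — need 2 more.
Vendor 16 at 26: take 2 of its 7 — requirement met.
Vendor 14: unused.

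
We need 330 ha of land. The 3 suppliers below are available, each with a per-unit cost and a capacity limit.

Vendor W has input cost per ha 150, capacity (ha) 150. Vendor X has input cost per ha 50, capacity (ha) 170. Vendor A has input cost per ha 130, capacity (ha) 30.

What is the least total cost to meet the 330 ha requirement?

Fill from the cheapest supplier first.
Take 170 from Vendor X at 50 ; need 160 more.
Vendor A (130): use full 30 ; 130 ha to go.
Vendor W at 150: take 130 of its 150 ; requirement met.
Cost = 170×50 + 30×130 + 130×150 = 31900.

31900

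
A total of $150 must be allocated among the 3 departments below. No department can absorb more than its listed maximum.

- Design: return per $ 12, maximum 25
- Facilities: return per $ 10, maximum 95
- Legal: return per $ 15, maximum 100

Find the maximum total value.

2050

Order the departments by return per $: Legal 15 > Design 12 > Facilities 10.
Give Legal 100 to hit its cap of 100 → 50 left.
Design takes 25 to reach its cap of 25 → 25 left.
Facilities has room for 95 but only 25 remain, so it gets 25.
Total = 12×25 + 10×25 + 15×100 = 2050.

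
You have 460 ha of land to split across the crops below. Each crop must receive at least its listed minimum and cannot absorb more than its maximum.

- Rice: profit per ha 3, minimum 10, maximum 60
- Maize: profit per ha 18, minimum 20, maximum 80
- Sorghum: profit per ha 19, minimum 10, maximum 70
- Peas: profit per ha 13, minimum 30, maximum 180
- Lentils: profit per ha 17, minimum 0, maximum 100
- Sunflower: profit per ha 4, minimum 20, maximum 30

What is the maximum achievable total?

Meeting every minimum uses 10+20+10+30+0+20 = 90 ha, leaving 370.
Highest profit per ha first: Sorghum 19 > Maize 18 > Lentils 17 > Peas 13 > Sunflower 4 > Rice 3.
Give Sorghum 60 more to hit its cap of 70 — 310 left.
Give Maize 60 more to hit its cap of 80 — 250 left.
Give Lentils 100 more to hit its cap of 100 — 150 left.
Give Peas 150 more to hit its cap of 180 — 0 left.
Total = 3×10 + 18×80 + 19×70 + 13×180 + 17×100 + 4×20 = 6920.

6920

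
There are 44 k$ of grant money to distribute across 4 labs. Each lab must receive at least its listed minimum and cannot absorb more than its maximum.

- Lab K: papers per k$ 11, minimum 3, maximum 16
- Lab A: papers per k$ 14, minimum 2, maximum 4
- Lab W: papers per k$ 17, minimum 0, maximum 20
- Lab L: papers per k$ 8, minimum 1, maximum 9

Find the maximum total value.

Meeting every minimum uses 3+2+0+1 = 6 k$, leaving 38.
Order the labs by papers per k$: Lab W 17 > Lab A 14 > Lab K 11 > Lab L 8.
Lab W: +20 to 20 (cap) → 18 left.
Give Lab A 2 more to hit its cap of 4 → 16 left.
Lab K: +13 to 16 (cap) → 3 left.
Lab L has room for 8 more but only 3 remain, so it gets 4.
Total = 11×16 + 14×4 + 17×20 + 8×4 = 604.

604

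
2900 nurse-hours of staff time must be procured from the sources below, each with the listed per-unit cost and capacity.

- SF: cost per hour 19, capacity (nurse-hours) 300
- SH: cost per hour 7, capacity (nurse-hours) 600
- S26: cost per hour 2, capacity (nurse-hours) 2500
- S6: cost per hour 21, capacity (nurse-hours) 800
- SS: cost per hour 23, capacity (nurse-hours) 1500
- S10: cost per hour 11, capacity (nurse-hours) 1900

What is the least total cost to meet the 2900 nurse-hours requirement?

Cheapest first:
Take 2500 from S26 at 2 ; need 400 more.
SH (7): take the remaining 400 ; done.
S10, SF, S6, SS: unused.
Cost = 2500×2 + 400×7 = 7800.

7800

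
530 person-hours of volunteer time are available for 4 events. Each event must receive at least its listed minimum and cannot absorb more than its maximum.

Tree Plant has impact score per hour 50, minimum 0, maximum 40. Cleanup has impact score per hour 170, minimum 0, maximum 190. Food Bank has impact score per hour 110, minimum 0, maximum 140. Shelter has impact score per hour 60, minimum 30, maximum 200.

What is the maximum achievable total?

59700

Meeting every minimum uses 0+0+0+30 = 30 person-hours, leaving 500.
Highest impact score per hour first: Cleanup 170 > Food Bank 110 > Shelter 60 > Tree Plant 50.
Give Cleanup 190 more to hit its cap of 190 → 310 left.
Food Bank: +140 to 140 (cap) → 170 left.
Give Shelter 170 more to hit its cap of 200 → 0 left.
Total = 170×190 + 110×140 + 60×200 = 59700.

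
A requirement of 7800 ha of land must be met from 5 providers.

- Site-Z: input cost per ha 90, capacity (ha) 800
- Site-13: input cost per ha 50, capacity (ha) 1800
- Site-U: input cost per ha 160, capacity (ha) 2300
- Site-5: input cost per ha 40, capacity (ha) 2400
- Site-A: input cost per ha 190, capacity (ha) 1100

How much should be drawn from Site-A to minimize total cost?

Cheapest first:
Site-5 (40): use full 2400 ; 5400 ha to go.
Site-13 at 50: take all 1800 ha ; 3600 still needed.
Site-Z at 90: take all 800 ha ; 2800 still needed.
Site-U (160): use full 2300 ; 500 ha to go.
Site-A at 190: take 500 of its 1100 ; requirement met.

500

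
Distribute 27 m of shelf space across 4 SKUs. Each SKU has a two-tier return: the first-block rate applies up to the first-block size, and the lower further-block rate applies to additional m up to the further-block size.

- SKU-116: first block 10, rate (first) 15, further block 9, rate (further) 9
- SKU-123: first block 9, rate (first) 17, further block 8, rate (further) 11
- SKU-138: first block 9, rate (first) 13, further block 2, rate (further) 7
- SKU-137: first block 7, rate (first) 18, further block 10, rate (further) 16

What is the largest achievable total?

454

Treat each block as its own option and order by rate: SKU-137/tier1 18 > SKU-123/tier1 17 > SKU-137/tier2 16 > SKU-116/tier1 15 > SKU-138/tier1 13 > SKU-123/tier2 11 > SKU-116/tier2 9 > SKU-138/tier2 7.
SKU-137/tier1 (18): +7 ; 20 left.
SKU-123/tier1 (17): +9 ; 11 left.
Fill SKU-137 tier2 block (10 at 16) ; 1 left.
1 remain; put them into SKU-116 tier1 at 15.
Total = 18×7 + 17×9 + 16×10 + 15×1 = 454.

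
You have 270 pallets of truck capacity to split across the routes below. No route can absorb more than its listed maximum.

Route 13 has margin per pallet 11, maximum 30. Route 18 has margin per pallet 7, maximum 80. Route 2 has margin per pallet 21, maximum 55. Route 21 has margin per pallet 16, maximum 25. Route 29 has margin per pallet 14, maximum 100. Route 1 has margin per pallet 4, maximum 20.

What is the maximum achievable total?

3705

Rank by margin per pallet: Route 2 21 > Route 21 16 > Route 29 14 > Route 13 11 > Route 18 7 > Route 1 4.
Route 2 takes 55 to reach its cap of 55 → 215 left.
Route 21 takes 25 to reach its cap of 25 → 190 left.
Give Route 29 100 to hit its cap of 100 → 90 left.
Route 13 takes 30 to reach its cap of 30 → 60 left.
Route 18: +60 (room for 80) → 60. Pool exhausted.
Total = 11×30 + 7×60 + 21×55 + 16×25 + 14×100 = 3705.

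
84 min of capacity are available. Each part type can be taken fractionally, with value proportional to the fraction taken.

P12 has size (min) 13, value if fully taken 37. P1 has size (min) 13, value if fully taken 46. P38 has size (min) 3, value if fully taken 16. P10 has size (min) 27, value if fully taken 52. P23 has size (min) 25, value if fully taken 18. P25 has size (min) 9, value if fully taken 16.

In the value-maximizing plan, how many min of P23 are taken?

Best value per unit of size first: P38 16/3≈5.33, P1 46/13≈3.54, P12 37/13≈2.85, P10 52/27≈1.93, P25 16/9≈1.78, P23 18/25≈0.72.
P38: take in full, 3 min for value 16 → 81 left.
All 13 min of P1 fit (value 46) → 68 remain.
P12: take in full, 13 min for value 37 → 55 left.
Take all of P10 (27 min, value 52) → 28 min left.
All 9 min of P25 fit (value 16) → 19 remain.
Fill the last 19 min with part of P23: 19/25 of it earns 13.68.

19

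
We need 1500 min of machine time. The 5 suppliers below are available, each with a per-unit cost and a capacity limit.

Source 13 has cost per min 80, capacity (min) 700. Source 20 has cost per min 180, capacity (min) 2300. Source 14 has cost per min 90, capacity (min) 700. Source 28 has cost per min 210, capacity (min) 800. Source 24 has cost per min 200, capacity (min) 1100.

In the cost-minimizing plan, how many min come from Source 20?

Fill from the cheapest supplier first.
Take 700 from Source 13 at 80 — need 800 more.
Take 700 from Source 14 at 90 — need 100 more.
Take 100 from Source 20 at 180 to finish.
Source 24, Source 28: unused.

100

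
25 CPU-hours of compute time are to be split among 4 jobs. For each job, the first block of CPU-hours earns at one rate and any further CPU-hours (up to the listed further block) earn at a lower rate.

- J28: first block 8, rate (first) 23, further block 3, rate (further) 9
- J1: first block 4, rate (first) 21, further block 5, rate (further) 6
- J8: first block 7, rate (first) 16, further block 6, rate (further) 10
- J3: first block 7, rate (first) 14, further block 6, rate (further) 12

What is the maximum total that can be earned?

Rank every tier by rate: J28/T1 23 > J1/T1 21 > J8/T1 16 > J3/T1 14 > J3/T2 12 > J8/T2 10 > J28/T2 9 > J1/T2 6.
Fill J28 T1 block (8 at 23) — 17 left.
J1 T1 at 21: fill all 4 — 13 left.
J8/T1 (16): +7 — 6 left.
J3/T1: +6 of 7 at 14; pool empty.
Total = 23×8 + 21×4 + 16×7 + 14×6 = 464.

464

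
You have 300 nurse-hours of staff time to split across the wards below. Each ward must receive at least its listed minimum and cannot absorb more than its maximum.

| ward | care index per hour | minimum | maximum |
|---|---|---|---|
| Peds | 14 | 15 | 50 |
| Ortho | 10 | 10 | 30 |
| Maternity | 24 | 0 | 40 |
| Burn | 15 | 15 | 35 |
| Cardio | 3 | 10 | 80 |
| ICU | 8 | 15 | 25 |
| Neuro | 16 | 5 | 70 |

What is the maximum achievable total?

Meeting every minimum uses 15+10+0+15+10+15+5 = 70 nurse-hours, leaving 230.
Highest care index per hour first: Maternity 24 > Neuro 16 > Burn 15 > Peds 14 > Ortho 10 > ICU 8 > Cardio 3.
Maternity: +40 to 40 (cap) ; 190 left.
Give Neuro 65 more to hit its cap of 70 ; 125 left.
Burn: +20 to 35 (cap) ; 105 left.
Peds takes 35 more to reach its cap of 50 ; 70 left.
Give Ortho 20 more to hit its cap of 30 ; 50 left.
Give ICU 10 more to hit its cap of 25 ; 40 left.
Only 40 left; Cardio takes them to reach 50.
Total = 14×50 + 10×30 + 24×40 + 15×35 + 3×50 + 8×25 + 16×70 = 3955.

3955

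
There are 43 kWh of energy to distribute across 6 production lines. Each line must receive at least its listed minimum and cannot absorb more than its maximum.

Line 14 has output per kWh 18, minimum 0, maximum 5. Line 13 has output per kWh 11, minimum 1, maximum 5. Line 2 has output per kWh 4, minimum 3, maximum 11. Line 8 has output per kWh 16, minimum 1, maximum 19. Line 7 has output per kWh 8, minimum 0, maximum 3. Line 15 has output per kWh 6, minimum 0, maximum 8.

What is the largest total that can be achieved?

Meeting every minimum uses 0+1+3+1+0+0 = 5 kWh, leaving 38.
Order the production lines by output per kWh: Line 14 18 > Line 8 16 > Line 13 11 > Line 7 8 > Line 15 6 > Line 2 4.
Line 14 takes 5 more to reach its cap of 5 — 33 left.
Line 8 takes 18 more to reach its cap of 19 — 15 left.
Line 13: +4 to 5 (cap) — 11 left.
Line 7 takes 3 more to reach its cap of 3 — 8 left.
Give Line 15 8 more to hit its cap of 8 — 0 left.
Total = 18×5 + 11×5 + 4×3 + 16×19 + 8×3 + 6×8 = 533.

533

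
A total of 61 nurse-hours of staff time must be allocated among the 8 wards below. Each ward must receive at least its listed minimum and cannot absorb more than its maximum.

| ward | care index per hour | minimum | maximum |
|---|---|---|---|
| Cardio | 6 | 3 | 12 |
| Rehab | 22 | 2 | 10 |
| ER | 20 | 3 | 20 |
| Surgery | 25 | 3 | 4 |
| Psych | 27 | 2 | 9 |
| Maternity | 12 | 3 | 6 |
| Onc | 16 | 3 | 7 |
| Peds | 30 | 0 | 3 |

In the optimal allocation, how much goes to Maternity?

Meeting every minimum uses 3+2+3+3+2+3+3+0 = 19 nurse-hours, leaving 42.
Rank by care index per hour: Peds 30 > Psych 27 > Surgery 25 > Rehab 22 > ER 20 > Onc 16 > Maternity 12 > Cardio 6.
Peds takes 3 more to reach its cap of 3 → 39 left.
Psych: +7 to 9 (cap) → 32 left.
Give Surgery 1 more to hit its cap of 4 → 31 left.
Give Rehab 8 more to hit its cap of 10 → 23 left.
Give ER 17 more to hit its cap of 20 → 6 left.
Onc takes 4 more to reach its cap of 7 → 2 left.
Maternity has room for 3 more but only 2 remain, so it gets 5.

5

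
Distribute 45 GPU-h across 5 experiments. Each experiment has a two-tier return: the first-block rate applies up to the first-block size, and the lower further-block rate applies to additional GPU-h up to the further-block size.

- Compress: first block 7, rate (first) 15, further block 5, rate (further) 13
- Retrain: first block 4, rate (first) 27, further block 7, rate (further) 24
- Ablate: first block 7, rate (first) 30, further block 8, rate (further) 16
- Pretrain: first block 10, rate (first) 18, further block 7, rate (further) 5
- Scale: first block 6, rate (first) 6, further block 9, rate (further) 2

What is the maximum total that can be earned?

925

Order all 10 blocks by rate: Ablate/T1 30 > Retrain/T1 27 > Retrain/T2 24 > Pretrain/T1 18 > Ablate/T2 16 > Compress/T1 15 > Compress/T2 13 > Scale/T1 6 > Pretrain/T2 5 > Scale/T2 2.
Ablate T1 at 30: fill all 7 — 38 left.
Retrain/T1 (27): +4 — 34 left.
Fill Retrain T2 block (7 at 24) — 27 left.
Fill Pretrain T1 block (10 at 18) — 17 left.
Ablate T2 at 16: fill all 8 — 9 left.
Fill Compress T1 block (7 at 15) — 2 left.
Compress/T2: +2 of 5 at 13; pool empty.
Total = 30×7 + 27×4 + 24×7 + 18×10 + 16×8 + 15×7 + 13×2 = 925.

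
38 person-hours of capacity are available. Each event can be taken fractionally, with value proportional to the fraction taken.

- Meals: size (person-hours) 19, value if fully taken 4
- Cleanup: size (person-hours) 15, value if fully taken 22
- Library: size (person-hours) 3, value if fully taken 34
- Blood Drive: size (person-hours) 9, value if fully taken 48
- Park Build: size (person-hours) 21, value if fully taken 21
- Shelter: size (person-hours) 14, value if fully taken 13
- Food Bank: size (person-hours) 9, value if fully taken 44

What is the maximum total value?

Best value per unit of size first: Library 34/3≈11.3, Blood Drive 48/9≈5.33, Food Bank 44/9≈4.89, Cleanup 22/15≈1.47, Park Build 21/21≈1, Shelter 13/14≈0.929, Meals 4/19≈0.211.
All 3 person-hours of Library fit (value 34) ; 35 remain.
Blood Drive: take in full, 9 person-hours for value 48 ; 26 left.
All 9 person-hours of Food Bank fit (value 44) ; 17 remain.
Take all of Cleanup (15 person-hours, value 22) ; 2 person-hours left.
Only 2 person-hours remain; take 2/21 of Park Build for value 21×2/21 = 2.
Total value = 150.

150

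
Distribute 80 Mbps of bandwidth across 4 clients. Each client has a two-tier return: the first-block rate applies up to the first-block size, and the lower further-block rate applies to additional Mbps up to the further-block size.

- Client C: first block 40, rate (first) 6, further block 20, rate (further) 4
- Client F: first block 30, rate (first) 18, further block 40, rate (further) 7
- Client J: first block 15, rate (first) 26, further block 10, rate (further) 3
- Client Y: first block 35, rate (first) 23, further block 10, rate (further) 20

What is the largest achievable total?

1755

Rank every tier by rate: Client J/T1 26 > Client Y/T1 23 > Client Y/T2 20 > Client F/T1 18 > Client F/T2 7 > Client C/T1 6 > Client C/T2 4 > Client J/T2 3.
Client J T1 at 26: fill all 15 → 65 left.
Fill Client Y T1 block (35 at 23) → 30 left.
Fill Client Y T2 block (10 at 20) → 20 left.
20 remain; put them into Client F T1 at 18.
Total = 26×15 + 23×35 + 20×10 + 18×20 = 1755.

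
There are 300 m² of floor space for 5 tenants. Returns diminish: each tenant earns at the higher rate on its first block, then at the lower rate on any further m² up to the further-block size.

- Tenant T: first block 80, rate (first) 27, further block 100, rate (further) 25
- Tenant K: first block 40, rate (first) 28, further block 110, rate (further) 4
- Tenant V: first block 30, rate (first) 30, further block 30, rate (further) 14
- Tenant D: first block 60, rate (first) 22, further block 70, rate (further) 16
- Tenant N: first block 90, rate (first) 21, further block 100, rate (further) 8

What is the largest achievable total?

Rank every tier by rate: Tenant V/T1 30 > Tenant K/T1 28 > Tenant T/T1 27 > Tenant T/T2 25 > Tenant D/T1 22 > Tenant N/T1 21 > Tenant D/T2 16 > Tenant V/T2 14 > Tenant N/T2 8 > Tenant K/T2 4.
Tenant V/T1 (30): +30 → 270 left.
Tenant K T1 at 28: fill all 40 → 230 left.
Fill Tenant T T1 block (80 at 27) → 150 left.
Fill Tenant T T2 block (100 at 25) → 50 left.
Tenant D T1 at 22: only 50 left, fill 50.
Total = 30×30 + 28×40 + 27×80 + 25×100 + 22×50 = 7780.

7780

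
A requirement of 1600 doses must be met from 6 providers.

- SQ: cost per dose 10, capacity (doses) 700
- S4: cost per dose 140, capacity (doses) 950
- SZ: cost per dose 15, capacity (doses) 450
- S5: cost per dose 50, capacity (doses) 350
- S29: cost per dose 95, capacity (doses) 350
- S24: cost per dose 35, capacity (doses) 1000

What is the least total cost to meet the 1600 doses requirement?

29500

Fill from the cheapest provider first.
Take 700 from SQ at 10 ; need 900 more.
SZ (15): use full 450 ; 450 doses to go.
Take 450 from S24 at 35 to finish.
S5, S29, S4: unused.
Cost = 700×10 + 450×15 + 450×35 = 29500.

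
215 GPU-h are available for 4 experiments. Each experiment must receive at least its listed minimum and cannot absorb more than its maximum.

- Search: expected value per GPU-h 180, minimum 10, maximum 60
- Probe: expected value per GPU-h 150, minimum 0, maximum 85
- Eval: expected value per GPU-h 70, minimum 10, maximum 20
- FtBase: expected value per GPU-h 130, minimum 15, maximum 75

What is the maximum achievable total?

32050

Meeting every minimum uses 10+0+10+15 = 35 GPU-h, leaving 180.
Order the experiments by expected value per GPU-h: Search 180 > Probe 150 > FtBase 130 > Eval 70.
Give Search 50 more to hit its cap of 60 — 130 left.
Probe: +85 to 85 (cap) — 45 left.
FtBase: +45 (room for 60) → 60. Pool exhausted.
Total = 180×60 + 150×85 + 70×10 + 130×60 = 32050.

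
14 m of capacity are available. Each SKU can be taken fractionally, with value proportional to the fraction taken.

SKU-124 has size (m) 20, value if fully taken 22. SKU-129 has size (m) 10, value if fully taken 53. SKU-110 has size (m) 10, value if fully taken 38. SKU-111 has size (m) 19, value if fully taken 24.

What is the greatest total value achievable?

Best value per unit of size first: SKU-129 53/10≈5.3, SKU-110 38/10≈3.8, SKU-111 24/19≈1.26, SKU-124 22/20≈1.1.
Take all of SKU-129 (10 m, value 53) ; 4 m left.
4 m left: a 4/10 share of SKU-110 gives 38×4/10 = 15.2.
Total value = 68.2.

68.2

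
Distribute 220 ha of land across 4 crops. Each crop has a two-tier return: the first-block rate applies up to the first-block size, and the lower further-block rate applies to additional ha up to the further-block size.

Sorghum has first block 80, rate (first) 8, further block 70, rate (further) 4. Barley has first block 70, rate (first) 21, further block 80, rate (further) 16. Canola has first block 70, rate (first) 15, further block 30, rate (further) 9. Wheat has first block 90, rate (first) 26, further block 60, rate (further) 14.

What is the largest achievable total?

Order all 8 blocks by rate: Wheat/T1 26 > Barley/T1 21 > Barley/T2 16 > Canola/T1 15 > Wheat/T2 14 > Canola/T2 9 > Sorghum/T1 8 > Sorghum/T2 4.
Fill Wheat T1 block (90 at 26) — 130 left.
Barley T1 at 21: fill all 70 — 60 left.
Barley/T2: +60 of 80 at 16; pool empty.
Total = 26×90 + 21×70 + 16×60 = 4770.

4770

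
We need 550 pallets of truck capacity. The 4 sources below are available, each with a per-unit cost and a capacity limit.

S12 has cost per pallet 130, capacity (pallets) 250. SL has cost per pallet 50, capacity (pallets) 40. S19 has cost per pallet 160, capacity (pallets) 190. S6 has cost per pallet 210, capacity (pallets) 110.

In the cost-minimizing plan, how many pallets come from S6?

Use sources in increasing cost order.
Take 40 from SL at 50 ; need 510 more.
S12 (130): use full 250 ; 260 pallets to go.
Take 190 from S19 at 160 ; need 70 more.
Take 70 from S6 at 210 to finish.

70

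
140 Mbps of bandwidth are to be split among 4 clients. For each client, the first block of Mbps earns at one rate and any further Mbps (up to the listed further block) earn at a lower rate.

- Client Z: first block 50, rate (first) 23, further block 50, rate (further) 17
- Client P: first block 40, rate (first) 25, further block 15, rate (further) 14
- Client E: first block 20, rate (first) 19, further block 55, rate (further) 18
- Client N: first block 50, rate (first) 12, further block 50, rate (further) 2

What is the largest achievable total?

3070

Treat each block as its own option and order by rate: Client P/first 25 > Client Z/first 23 > Client E/first 19 > Client E/second 18 > Client Z/second 17 > Client P/second 14 > Client N/first 12 > Client N/second 2.
Client P first at 25: fill all 40 ; 100 left.
Client Z/first (23): +50 ; 50 left.
Client E/first (19): +20 ; 30 left.
Client E/second: +30 of 55 at 18; pool empty.
Total = 25×40 + 23×50 + 19×20 + 18×30 = 3070.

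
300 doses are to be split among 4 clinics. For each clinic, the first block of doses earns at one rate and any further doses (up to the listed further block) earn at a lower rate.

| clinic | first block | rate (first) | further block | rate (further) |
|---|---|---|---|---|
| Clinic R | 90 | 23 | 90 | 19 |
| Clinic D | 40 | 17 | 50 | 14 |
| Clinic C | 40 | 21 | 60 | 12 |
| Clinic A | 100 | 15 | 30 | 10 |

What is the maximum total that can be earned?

Order all 8 blocks by rate: Clinic R/T1 23 > Clinic C/T1 21 > Clinic R/T2 19 > Clinic D/T1 17 > Clinic A/T1 15 > Clinic D/T2 14 > Clinic C/T2 12 > Clinic A/T2 10.
Clinic R/T1 (23): +90 — 210 left.
Clinic C T1 at 21: fill all 40 — 170 left.
Fill Clinic R T2 block (90 at 19) — 80 left.
Fill Clinic D T1 block (40 at 17) — 40 left.
Clinic A/T1: +40 of 100 at 15; pool empty.
Total = 23×90 + 21×40 + 19×90 + 17×40 + 15×40 = 5900.

5900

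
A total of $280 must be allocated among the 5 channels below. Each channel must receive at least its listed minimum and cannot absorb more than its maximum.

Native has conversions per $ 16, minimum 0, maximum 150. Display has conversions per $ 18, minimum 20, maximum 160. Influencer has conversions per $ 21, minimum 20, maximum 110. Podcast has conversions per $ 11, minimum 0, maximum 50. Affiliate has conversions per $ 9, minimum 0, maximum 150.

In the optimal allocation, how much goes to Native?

Meeting every minimum uses 0+20+20+0+0 = 40 $, leaving 240.
Rank by conversions per $: Influencer 21 > Display 18 > Native 16 > Podcast 11 > Affiliate 9.
Influencer takes 90 more to reach its cap of 110 ; 150 left.
Give Display 140 more to hit its cap of 160 ; 10 left.
Only 10 left; Native takes them to reach 10.

10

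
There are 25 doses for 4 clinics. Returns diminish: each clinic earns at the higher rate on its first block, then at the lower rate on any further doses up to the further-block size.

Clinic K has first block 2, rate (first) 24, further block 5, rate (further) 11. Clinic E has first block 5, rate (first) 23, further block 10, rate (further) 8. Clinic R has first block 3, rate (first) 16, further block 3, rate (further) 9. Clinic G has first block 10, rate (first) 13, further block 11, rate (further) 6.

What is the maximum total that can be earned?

396

Treat each block as its own option and order by rate: Clinic K/T1 24 > Clinic E/T1 23 > Clinic R/T1 16 > Clinic G/T1 13 > Clinic K/T2 11 > Clinic R/T2 9 > Clinic E/T2 8 > Clinic G/T2 6.
Clinic K T1 at 24: fill all 2 ; 23 left.
Fill Clinic E T1 block (5 at 23) ; 18 left.
Fill Clinic R T1 block (3 at 16) ; 15 left.
Fill Clinic G T1 block (10 at 13) ; 5 left.
Clinic K T2 at 11: fill all 5 ; 0 left.
Total = 24×2 + 23×5 + 16×3 + 13×10 + 11×5 = 396.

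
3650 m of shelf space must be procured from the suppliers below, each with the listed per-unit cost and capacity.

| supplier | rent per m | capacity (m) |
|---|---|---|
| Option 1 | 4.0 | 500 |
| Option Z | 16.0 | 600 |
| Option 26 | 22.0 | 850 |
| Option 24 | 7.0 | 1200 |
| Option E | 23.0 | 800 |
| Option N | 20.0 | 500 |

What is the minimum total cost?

48700

Cheapest first:
Take 500 from Option 1 at 4.0 ; need 3150 more.
Take 1200 from Option 24 at 7.0 ; need 1950 more.
Take 600 from Option Z at 16.0 ; need 1350 more.
Take 500 from Option N at 20.0 ; need 850 more.
Option 26 (22.0): use full 850 ; 0 m to go.
Option E: unused.
Cost = 500×4.0 + 1200×7.0 + 600×16.0 + 500×20.0 + 850×22.0 = 48700.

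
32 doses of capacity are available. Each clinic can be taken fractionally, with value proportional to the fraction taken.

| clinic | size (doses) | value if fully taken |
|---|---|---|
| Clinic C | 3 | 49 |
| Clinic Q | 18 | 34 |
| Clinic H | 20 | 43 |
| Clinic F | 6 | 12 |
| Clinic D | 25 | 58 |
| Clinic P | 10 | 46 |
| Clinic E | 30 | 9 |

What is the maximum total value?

Best value per unit of size first: Clinic C 49/3≈16.3, Clinic P 46/10≈4.6, Clinic D 58/25≈2.32, Clinic H 43/20≈2.15, Clinic F 12/6≈2, Clinic Q 34/18≈1.89, Clinic E 9/30≈0.3.
Clinic C: take in full, 3 doses for value 49 — 29 left.
All 10 doses of Clinic P fit (value 46) — 19 remain.
Only 19 doses remain; take 19/25 of Clinic D for value 58×19/25 = 44.08.
Total value = 139.08.

139.08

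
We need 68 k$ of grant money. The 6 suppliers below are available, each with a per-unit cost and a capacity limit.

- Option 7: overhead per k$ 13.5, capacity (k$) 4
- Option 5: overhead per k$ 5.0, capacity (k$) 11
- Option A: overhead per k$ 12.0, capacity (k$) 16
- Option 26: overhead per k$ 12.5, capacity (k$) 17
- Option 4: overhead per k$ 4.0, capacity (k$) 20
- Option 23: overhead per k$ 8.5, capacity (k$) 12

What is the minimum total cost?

541.5

Fill from the cheapest supplier first.
Option 4 (4.0): use full 20 ; 48 k$ to go.
Take 11 from Option 5 at 5.0 ; need 37 more.
Option 23 (8.5): use full 12 ; 25 k$ to go.
Take 16 from Option A at 12.0 ; need 9 more.
Option 26 (12.5): take the remaining 9 ; done.
Option 7: unused.
Cost = 20×4.0 + 11×5.0 + 12×8.5 + 16×12.0 + 9×12.5 = 541.5.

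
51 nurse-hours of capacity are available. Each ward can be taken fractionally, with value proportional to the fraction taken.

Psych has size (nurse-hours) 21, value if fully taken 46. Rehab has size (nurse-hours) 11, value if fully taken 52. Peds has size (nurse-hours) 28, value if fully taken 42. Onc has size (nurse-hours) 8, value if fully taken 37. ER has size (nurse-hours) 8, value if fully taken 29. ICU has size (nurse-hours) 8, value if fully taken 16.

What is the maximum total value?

170

Rank by value-to-size ratio: Rehab 52/11≈4.73, Onc 37/8≈4.62, ER 29/8≈3.62, Psych 46/21≈2.19, ICU 16/8≈2, Peds 42/28≈1.5.
Take all of Rehab (11 nurse-hours, value 52) ; 40 nurse-hours left.
Take all of Onc (8 nurse-hours, value 37) ; 32 nurse-hours left.
ER: take in full, 8 nurse-hours for value 29 ; 24 left.
All 21 nurse-hours of Psych fit (value 46) ; 3 remain.
Fill the last 3 nurse-hours with part of ICU: 3/8 of it earns 6.
Total value = 170.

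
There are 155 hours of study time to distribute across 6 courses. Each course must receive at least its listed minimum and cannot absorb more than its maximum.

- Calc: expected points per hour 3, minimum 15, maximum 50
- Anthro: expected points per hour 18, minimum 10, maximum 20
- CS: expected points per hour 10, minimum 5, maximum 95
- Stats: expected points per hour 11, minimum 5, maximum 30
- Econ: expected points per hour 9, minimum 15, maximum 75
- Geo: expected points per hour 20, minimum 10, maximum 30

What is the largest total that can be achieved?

1920

Meeting every minimum uses 15+10+5+5+15+10 = 60 hours, leaving 95.
Rank by expected points per hour: Geo 20 > Anthro 18 > Stats 11 > CS 10 > Econ 9 > Calc 3.
Give Geo 20 more to hit its cap of 30 ; 75 left.
Anthro: +10 to 20 (cap) ; 65 left.
Give Stats 25 more to hit its cap of 30 ; 40 left.
CS has room for 90 more but only 40 remain, so it gets 45.
Total = 3×15 + 18×20 + 10×45 + 11×30 + 9×15 + 20×30 = 1920.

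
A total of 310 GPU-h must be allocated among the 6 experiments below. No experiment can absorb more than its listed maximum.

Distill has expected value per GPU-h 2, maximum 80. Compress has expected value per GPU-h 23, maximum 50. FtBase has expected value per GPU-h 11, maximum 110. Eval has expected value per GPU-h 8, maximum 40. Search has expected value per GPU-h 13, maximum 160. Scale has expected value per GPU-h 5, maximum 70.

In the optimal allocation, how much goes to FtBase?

100

Rank by expected value per GPU-h: Compress 23 > Search 13 > FtBase 11 > Eval 8 > Scale 5 > Distill 2.
Compress: +50 to 50 (cap) ; 260 left.
Search takes 160 to reach its cap of 160 ; 100 left.
FtBase: +100 (room for 110) → 100. Pool exhausted.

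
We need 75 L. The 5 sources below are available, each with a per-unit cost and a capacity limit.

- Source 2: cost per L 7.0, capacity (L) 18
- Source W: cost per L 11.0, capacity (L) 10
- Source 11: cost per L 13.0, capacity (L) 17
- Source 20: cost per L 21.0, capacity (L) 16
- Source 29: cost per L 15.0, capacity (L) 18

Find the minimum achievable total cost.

979

Cheapest first:
Take 18 from Source 2 at 7.0 — need 57 more.
Source W at 11.0: take all 10 L — 47 still needed.
Source 11 at 13.0: take all 17 L — 30 still needed.
Take 18 from Source 29 at 15.0 — need 12 more.
Source 20 at 21.0: take 12 of its 16 — requirement met.
Cost = 18×7.0 + 10×11.0 + 17×13.0 + 18×15.0 + 12×21.0 = 979.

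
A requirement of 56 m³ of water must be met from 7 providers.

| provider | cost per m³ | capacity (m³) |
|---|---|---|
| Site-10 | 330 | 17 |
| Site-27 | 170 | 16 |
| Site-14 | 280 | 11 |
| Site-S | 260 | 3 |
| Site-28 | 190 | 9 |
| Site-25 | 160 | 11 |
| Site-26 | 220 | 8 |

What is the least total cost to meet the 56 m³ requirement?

11250

Fill from the cheapest provider first.
Take 11 from Site-25 at 160 — need 45 more.
Site-27 (170): use full 16 — 29 m³ to go.
Site-28 at 190: take all 9 m³ — 20 still needed.
Take 8 from Site-26 at 220 — need 12 more.
Site-S (260): use full 3 — 9 m³ to go.
Site-14 at 280: take 9 of its 11 — requirement met.
Site-10: unused.
Cost = 11×160 + 16×170 + 9×190 + 8×220 + 3×260 + 9×280 = 11250.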